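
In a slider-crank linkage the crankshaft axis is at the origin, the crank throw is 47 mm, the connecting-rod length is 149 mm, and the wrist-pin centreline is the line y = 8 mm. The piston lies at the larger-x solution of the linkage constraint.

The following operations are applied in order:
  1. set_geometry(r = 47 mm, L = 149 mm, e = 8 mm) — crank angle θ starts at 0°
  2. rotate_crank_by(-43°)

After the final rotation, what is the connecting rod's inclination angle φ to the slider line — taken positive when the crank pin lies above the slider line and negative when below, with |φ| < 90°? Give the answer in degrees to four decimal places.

set_geometry: r = 47 mm, L = 149 mm, e = 8 mm; θ ← 0°
rotate_crank_by(-43°): θ ← 0° -43° = -43°
crank pin P = (r cos θ, r sin θ) = (34.373624, -32.053923)
h = r sin θ − e = -32.053923 − 8 = -40.053923
sin φ = h / L = -40.053923 / 149 = -0.26881827
φ = arcsin(-0.26881827) = -15.593959°

-15.5940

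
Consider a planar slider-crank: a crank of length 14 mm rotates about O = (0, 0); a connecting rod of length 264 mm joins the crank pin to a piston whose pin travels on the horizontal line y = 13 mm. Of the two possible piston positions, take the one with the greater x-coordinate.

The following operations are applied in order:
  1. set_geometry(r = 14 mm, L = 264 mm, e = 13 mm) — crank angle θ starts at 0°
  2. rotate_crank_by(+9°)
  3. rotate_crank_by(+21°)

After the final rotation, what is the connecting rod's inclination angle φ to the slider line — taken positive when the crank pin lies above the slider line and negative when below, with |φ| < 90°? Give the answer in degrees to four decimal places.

set_geometry: r = 14 mm, L = 264 mm, e = 13 mm; θ ← 0°
rotate_crank_by(+9°): θ ← 0° +9° = 9°
rotate_crank_by(+21°): θ ← 9° +21° = 30°
crank pin P = (r cos θ, r sin θ) = (12.124356, 7.000000)
h = r sin θ − e = 7.000000 − 13 = -6.000000
sin φ = h / L = -6.000000 / 264 = -0.02272727
φ = arcsin(-0.02272727) = -1.302289°

-1.3023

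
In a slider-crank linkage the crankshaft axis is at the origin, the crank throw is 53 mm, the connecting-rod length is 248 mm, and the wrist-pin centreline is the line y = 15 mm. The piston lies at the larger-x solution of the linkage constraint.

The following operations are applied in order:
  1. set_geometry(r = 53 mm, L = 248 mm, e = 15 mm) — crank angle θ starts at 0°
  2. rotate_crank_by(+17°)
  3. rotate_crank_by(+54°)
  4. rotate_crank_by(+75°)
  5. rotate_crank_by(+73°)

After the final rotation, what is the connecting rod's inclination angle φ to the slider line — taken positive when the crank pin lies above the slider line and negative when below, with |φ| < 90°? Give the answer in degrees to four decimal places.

-11.2433

set_geometry: r = 53 mm, L = 248 mm, e = 15 mm; θ ← 0°
rotate_crank_by(+17°): θ ← 0° +17° = 17°
rotate_crank_by(+54°): θ ← 17° +54° = 71°
rotate_crank_by(+75°): θ ← 71° +75° = 146°
rotate_crank_by(+73°): θ ← 146° +73° = 219°
crank pin P = (r cos θ, r sin θ) = (-41.188736, -33.353981)
h = r sin θ − e = -33.353981 − 15 = -48.353981
sin φ = h / L = -48.353981 / 248 = -0.19497573
φ = arcsin(-0.19497573) = -11.243306°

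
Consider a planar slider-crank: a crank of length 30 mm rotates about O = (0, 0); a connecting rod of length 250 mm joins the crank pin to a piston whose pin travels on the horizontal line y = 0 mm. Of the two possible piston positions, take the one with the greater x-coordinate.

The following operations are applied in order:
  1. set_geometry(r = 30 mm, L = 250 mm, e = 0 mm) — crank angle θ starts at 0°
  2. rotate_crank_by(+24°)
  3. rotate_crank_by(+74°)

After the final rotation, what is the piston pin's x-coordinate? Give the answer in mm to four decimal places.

244.0534

set_geometry: r = 30 mm, L = 250 mm, e = 0 mm; θ ← 0°
rotate_crank_by(+24°): θ ← 0° +24° = 24°
rotate_crank_by(+74°): θ ← 24° +74° = 98°
crank pin P = (r cos θ, r sin θ) = (-4.175193, 29.708042)
h = r sin θ − e = 29.708042 − 0 = 29.708042
x = r cos θ + √(L² − h²) = -4.175193 + √(62500.0 − 882.5678) = -4.175193 + 248.228589 = 244.053396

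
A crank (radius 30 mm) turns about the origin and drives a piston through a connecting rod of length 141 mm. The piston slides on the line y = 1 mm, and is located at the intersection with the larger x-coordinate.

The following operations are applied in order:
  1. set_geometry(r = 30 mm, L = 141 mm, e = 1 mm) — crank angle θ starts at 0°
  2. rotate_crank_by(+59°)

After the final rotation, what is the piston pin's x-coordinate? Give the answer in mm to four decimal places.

set_geometry: r = 30 mm, L = 141 mm, e = 1 mm; θ ← 0°
rotate_crank_by(+59°): θ ← 0° +59° = 59°
crank pin P = (r cos θ, r sin θ) = (15.451142, 25.715019)
h = r sin θ − e = 25.715019 − 1 = 24.715019
x = r cos θ + √(L² − h²) = 15.451142 + √(19881.0 − 610.8322) = 15.451142 + 138.817030 = 154.268172

154.2682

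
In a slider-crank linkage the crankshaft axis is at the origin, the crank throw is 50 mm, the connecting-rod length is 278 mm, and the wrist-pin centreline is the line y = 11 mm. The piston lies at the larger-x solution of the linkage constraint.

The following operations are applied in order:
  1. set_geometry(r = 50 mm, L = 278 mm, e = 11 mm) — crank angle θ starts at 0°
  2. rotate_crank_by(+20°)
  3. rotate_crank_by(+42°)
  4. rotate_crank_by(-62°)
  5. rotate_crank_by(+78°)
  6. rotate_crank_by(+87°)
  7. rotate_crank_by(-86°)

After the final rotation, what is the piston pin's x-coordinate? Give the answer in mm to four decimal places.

284.9198

set_geometry: r = 50 mm, L = 278 mm, e = 11 mm; θ ← 0°
rotate_crank_by(+20°): θ ← 0° +20° = 20°
rotate_crank_by(+42°): θ ← 20° +42° = 62°
rotate_crank_by(-62°): θ ← 62° -62° = 0°
rotate_crank_by(+78°): θ ← 0° +78° = 78°
rotate_crank_by(+87°): θ ← 78° +87° = 165°
rotate_crank_by(-86°): θ ← 165° -86° = 79°
crank pin P = (r cos θ, r sin θ) = (9.540450, 49.081359)
h = r sin θ − e = 49.081359 − 11 = 38.081359
x = r cos θ + √(L² − h²) = 9.540450 + √(77284.0 − 1450.1899) = 9.540450 + 275.379393 = 284.919843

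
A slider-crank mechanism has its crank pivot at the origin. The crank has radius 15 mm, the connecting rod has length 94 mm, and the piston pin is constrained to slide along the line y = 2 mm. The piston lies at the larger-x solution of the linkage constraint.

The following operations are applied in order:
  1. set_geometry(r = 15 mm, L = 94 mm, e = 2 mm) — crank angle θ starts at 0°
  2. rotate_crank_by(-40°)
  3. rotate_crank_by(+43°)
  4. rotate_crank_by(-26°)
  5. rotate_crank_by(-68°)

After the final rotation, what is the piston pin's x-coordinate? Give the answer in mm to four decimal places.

92.1886

set_geometry: r = 15 mm, L = 94 mm, e = 2 mm; θ ← 0°
rotate_crank_by(-40°): θ ← 0° -40° = -40°
rotate_crank_by(+43°): θ ← -40° +43° = 3°
rotate_crank_by(-26°): θ ← 3° -26° = -23°
rotate_crank_by(-68°): θ ← -23° -68° = -91°
crank pin P = (r cos θ, r sin θ) = (-0.261786, -14.997715)
h = r sin θ − e = -14.997715 − 2 = -16.997715
x = r cos θ + √(L² − h²) = -0.261786 + √(8836.0 − 288.9223) = -0.261786 + 92.450407 = 92.188620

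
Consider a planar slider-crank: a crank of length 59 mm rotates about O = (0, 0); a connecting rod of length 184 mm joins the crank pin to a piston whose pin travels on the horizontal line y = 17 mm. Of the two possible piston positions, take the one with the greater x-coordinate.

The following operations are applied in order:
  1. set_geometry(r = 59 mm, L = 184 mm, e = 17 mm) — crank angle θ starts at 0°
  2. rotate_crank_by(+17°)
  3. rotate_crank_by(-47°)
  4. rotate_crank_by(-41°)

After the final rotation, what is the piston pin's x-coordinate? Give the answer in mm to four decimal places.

set_geometry: r = 59 mm, L = 184 mm, e = 17 mm; θ ← 0°
rotate_crank_by(+17°): θ ← 0° +17° = 17°
rotate_crank_by(-47°): θ ← 17° -47° = -30°
rotate_crank_by(-41°): θ ← -30° -41° = -71°
crank pin P = (r cos θ, r sin θ) = (19.208521, -55.785596)
h = r sin θ − e = -55.785596 − 17 = -72.785596
x = r cos θ + √(L² − h²) = 19.208521 + √(33856.0 − 5297.7430) = 19.208521 + 168.991884 = 188.200406

188.2004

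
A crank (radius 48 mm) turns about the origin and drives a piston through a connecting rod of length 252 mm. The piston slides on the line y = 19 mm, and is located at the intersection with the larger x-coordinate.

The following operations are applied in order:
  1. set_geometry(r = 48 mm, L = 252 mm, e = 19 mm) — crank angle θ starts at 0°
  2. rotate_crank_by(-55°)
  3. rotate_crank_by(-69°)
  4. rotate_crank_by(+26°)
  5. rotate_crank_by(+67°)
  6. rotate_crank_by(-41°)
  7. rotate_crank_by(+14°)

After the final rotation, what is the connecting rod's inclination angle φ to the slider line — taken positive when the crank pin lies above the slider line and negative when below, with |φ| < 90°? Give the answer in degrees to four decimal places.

set_geometry: r = 48 mm, L = 252 mm, e = 19 mm; θ ← 0°
rotate_crank_by(-55°): θ ← 0° -55° = -55°
rotate_crank_by(-69°): θ ← -55° -69° = -124°
rotate_crank_by(+26°): θ ← -124° +26° = -98°
rotate_crank_by(+67°): θ ← -98° +67° = -31°
rotate_crank_by(-41°): θ ← -31° -41° = -72°
rotate_crank_by(+14°): θ ← -72° +14° = -58°
crank pin P = (r cos θ, r sin θ) = (25.436125, -40.706309)
h = r sin θ − e = -40.706309 − 19 = -59.706309
sin φ = h / L = -59.706309 / 252 = -0.23692980
φ = arcsin(-0.23692980) = -13.705405°

-13.7054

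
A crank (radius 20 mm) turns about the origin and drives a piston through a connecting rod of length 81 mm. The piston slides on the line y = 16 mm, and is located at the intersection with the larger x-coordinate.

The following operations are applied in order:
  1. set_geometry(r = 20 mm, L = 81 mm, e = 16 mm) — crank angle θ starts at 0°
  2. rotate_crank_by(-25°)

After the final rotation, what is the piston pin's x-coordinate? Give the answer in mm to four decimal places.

95.3471

set_geometry: r = 20 mm, L = 81 mm, e = 16 mm; θ ← 0°
rotate_crank_by(-25°): θ ← 0° -25° = -25°
crank pin P = (r cos θ, r sin θ) = (18.126156, -8.452365)
h = r sin θ − e = -8.452365 − 16 = -24.452365
x = r cos θ + √(L² − h²) = 18.126156 + √(6561.0 − 597.9182) = 18.126156 + 77.220993 = 95.347149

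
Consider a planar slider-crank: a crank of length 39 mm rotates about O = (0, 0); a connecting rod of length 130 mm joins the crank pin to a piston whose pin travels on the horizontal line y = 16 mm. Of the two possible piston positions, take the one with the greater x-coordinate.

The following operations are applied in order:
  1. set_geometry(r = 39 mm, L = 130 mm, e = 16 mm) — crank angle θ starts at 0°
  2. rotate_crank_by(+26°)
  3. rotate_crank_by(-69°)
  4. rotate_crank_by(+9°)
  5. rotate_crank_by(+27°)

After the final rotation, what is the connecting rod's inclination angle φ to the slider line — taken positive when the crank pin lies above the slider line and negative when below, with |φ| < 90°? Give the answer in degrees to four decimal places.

-9.1859

set_geometry: r = 39 mm, L = 130 mm, e = 16 mm; θ ← 0°
rotate_crank_by(+26°): θ ← 0° +26° = 26°
rotate_crank_by(-69°): θ ← 26° -69° = -43°
rotate_crank_by(+9°): θ ← -43° +9° = -34°
rotate_crank_by(+27°): θ ← -34° +27° = -7°
crank pin P = (r cos θ, r sin θ) = (38.709300, -4.752904)
h = r sin θ − e = -4.752904 − 16 = -20.752904
sin φ = h / L = -20.752904 / 130 = -0.15963773
φ = arcsin(-0.15963773) = -9.185869°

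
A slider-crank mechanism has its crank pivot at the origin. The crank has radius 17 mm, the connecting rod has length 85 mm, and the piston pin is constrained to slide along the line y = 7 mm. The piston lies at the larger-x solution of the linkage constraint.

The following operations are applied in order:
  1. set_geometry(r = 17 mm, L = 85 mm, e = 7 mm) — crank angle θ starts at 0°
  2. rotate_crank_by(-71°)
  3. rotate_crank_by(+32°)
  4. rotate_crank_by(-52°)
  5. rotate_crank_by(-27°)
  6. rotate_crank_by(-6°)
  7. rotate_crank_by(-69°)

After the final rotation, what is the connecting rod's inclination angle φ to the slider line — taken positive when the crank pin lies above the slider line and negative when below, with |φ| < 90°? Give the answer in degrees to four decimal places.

set_geometry: r = 17 mm, L = 85 mm, e = 7 mm; θ ← 0°
rotate_crank_by(-71°): θ ← 0° -71° = -71°
rotate_crank_by(+32°): θ ← -71° +32° = -39°
rotate_crank_by(-52°): θ ← -39° -52° = -91°
rotate_crank_by(-27°): θ ← -91° -27° = -118°
rotate_crank_by(-6°): θ ← -118° -6° = -124°
rotate_crank_by(-69°): θ ← -124° -69° = -193°
crank pin P = (r cos θ, r sin θ) = (-16.564291, 3.824168)
h = r sin θ − e = 3.824168 − 7 = -3.175832
sin φ = h / L = -3.175832 / 85 = -0.03736273
φ = arcsin(-0.03736273) = -2.141225°

-2.1412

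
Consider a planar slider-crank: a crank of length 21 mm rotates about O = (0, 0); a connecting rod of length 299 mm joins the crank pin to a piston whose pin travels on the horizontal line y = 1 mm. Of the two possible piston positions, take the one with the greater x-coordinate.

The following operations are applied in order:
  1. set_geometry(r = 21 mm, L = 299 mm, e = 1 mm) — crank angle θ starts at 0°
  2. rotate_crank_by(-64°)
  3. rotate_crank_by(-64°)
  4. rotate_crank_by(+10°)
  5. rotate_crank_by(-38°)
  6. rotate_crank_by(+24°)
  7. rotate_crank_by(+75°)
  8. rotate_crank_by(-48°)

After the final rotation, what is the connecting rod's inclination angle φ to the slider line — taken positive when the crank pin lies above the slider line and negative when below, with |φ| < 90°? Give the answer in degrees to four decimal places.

set_geometry: r = 21 mm, L = 299 mm, e = 1 mm; θ ← 0°
rotate_crank_by(-64°): θ ← 0° -64° = -64°
rotate_crank_by(-64°): θ ← -64° -64° = -128°
rotate_crank_by(+10°): θ ← -128° +10° = -118°
rotate_crank_by(-38°): θ ← -118° -38° = -156°
rotate_crank_by(+24°): θ ← -156° +24° = -132°
rotate_crank_by(+75°): θ ← -132° +75° = -57°
rotate_crank_by(-48°): θ ← -57° -48° = -105°
crank pin P = (r cos θ, r sin θ) = (-5.435200, -20.284442)
h = r sin θ − e = -20.284442 − 1 = -21.284442
sin φ = h / L = -21.284442 / 299 = -0.07118543
φ = arcsin(-0.07118543) = -4.082077°

-4.0821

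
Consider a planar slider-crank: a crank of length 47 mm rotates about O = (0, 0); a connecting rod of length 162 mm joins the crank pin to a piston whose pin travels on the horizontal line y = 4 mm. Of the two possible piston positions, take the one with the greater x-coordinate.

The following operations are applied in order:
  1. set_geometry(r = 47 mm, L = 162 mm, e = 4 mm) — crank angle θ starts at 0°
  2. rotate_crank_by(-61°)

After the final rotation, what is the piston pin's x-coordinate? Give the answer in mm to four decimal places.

set_geometry: r = 47 mm, L = 162 mm, e = 4 mm; θ ← 0°
rotate_crank_by(-61°): θ ← 0° -61° = -61°
crank pin P = (r cos θ, r sin θ) = (22.786052, -41.107126)
h = r sin θ − e = -41.107126 − 4 = -45.107126
x = r cos θ + √(L² − h²) = 22.786052 + √(26244.0 − 2034.6528) = 22.786052 + 155.593532 = 178.379584

178.3796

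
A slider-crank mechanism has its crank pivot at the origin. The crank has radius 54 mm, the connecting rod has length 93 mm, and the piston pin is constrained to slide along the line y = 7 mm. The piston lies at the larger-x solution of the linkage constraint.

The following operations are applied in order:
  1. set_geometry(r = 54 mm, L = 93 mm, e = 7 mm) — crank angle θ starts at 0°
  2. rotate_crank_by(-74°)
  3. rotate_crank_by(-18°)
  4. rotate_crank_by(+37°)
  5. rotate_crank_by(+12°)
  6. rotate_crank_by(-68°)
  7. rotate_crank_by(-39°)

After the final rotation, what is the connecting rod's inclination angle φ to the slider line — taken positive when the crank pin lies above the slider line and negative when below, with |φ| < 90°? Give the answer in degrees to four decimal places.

set_geometry: r = 54 mm, L = 93 mm, e = 7 mm; θ ← 0°
rotate_crank_by(-74°): θ ← 0° -74° = -74°
rotate_crank_by(-18°): θ ← -74° -18° = -92°
rotate_crank_by(+37°): θ ← -92° +37° = -55°
rotate_crank_by(+12°): θ ← -55° +12° = -43°
rotate_crank_by(-68°): θ ← -43° -68° = -111°
rotate_crank_by(-39°): θ ← -111° -39° = -150°
crank pin P = (r cos θ, r sin θ) = (-46.765372, -27.000000)
h = r sin θ − e = -27.000000 − 7 = -34.000000
sin φ = h / L = -34.000000 / 93 = -0.36559140
φ = arcsin(-0.36559140) = -21.443983°

-21.4440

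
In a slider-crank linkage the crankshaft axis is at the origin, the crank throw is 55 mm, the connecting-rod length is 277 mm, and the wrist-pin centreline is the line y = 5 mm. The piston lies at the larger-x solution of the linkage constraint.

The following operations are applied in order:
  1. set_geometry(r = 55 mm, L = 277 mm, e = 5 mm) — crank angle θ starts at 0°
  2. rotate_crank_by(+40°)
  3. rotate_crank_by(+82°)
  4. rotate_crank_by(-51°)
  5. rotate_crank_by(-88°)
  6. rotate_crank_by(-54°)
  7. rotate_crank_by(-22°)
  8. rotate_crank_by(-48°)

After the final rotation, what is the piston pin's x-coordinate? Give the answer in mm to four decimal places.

set_geometry: r = 55 mm, L = 277 mm, e = 5 mm; θ ← 0°
rotate_crank_by(+40°): θ ← 0° +40° = 40°
rotate_crank_by(+82°): θ ← 40° +82° = 122°
rotate_crank_by(-51°): θ ← 122° -51° = 71°
rotate_crank_by(-88°): θ ← 71° -88° = -17°
rotate_crank_by(-54°): θ ← -17° -54° = -71°
rotate_crank_by(-22°): θ ← -71° -22° = -93°
rotate_crank_by(-48°): θ ← -93° -48° = -141°
crank pin P = (r cos θ, r sin θ) = (-42.743028, -34.612622)
h = r sin θ − e = -34.612622 − 5 = -39.612622
x = r cos θ + √(L² − h²) = -42.743028 + √(76729.0 − 1569.1598) = -42.743028 + 274.152950 = 231.409923

231.4099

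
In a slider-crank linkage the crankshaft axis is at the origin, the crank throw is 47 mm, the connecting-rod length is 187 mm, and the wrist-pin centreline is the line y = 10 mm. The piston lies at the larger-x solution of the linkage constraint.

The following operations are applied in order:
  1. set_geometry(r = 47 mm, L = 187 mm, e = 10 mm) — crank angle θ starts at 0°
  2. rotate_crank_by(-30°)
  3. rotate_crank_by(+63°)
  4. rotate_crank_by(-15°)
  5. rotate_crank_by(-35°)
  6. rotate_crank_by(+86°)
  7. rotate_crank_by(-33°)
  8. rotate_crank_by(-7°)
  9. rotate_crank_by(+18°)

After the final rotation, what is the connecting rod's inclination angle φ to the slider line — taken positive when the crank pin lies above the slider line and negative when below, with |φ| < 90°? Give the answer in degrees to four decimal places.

7.4893

set_geometry: r = 47 mm, L = 187 mm, e = 10 mm; θ ← 0°
rotate_crank_by(-30°): θ ← 0° -30° = -30°
rotate_crank_by(+63°): θ ← -30° +63° = 33°
rotate_crank_by(-15°): θ ← 33° -15° = 18°
rotate_crank_by(-35°): θ ← 18° -35° = -17°
rotate_crank_by(+86°): θ ← -17° +86° = 69°
rotate_crank_by(-33°): θ ← 69° -33° = 36°
rotate_crank_by(-7°): θ ← 36° -7° = 29°
rotate_crank_by(+18°): θ ← 29° +18° = 47°
crank pin P = (r cos θ, r sin θ) = (32.053923, 34.373624)
h = r sin θ − e = 34.373624 − 10 = 24.373624
sin φ = h / L = 24.373624 / 187 = 0.13034024
φ = arcsin(0.13034024) = 7.489254°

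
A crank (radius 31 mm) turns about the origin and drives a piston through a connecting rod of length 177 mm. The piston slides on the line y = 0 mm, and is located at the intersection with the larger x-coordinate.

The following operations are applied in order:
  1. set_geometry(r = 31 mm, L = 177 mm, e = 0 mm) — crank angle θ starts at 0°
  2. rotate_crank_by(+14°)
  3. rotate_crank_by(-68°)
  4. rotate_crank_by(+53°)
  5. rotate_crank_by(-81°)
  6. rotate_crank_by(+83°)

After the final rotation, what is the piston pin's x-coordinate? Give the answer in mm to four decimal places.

set_geometry: r = 31 mm, L = 177 mm, e = 0 mm; θ ← 0°
rotate_crank_by(+14°): θ ← 0° +14° = 14°
rotate_crank_by(-68°): θ ← 14° -68° = -54°
rotate_crank_by(+53°): θ ← -54° +53° = -1°
rotate_crank_by(-81°): θ ← -1° -81° = -82°
rotate_crank_by(+83°): θ ← -82° +83° = 1°
crank pin P = (r cos θ, r sin θ) = (30.995279, 0.541025)
h = r sin θ − e = 0.541025 − 0 = 0.541025
x = r cos θ + √(L² − h²) = 30.995279 + √(31329.0 − 0.2927) = 30.995279 + 176.999173 = 207.994452

207.9945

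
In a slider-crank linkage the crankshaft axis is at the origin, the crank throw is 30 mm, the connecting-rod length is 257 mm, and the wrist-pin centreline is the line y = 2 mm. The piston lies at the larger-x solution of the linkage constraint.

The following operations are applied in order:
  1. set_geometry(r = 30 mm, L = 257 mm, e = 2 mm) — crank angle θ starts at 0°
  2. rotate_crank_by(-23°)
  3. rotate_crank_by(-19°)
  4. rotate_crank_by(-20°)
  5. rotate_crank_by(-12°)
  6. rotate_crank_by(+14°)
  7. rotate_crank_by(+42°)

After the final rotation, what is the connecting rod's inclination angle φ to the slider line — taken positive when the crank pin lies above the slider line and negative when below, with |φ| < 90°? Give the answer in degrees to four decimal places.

set_geometry: r = 30 mm, L = 257 mm, e = 2 mm; θ ← 0°
rotate_crank_by(-23°): θ ← 0° -23° = -23°
rotate_crank_by(-19°): θ ← -23° -19° = -42°
rotate_crank_by(-20°): θ ← -42° -20° = -62°
rotate_crank_by(-12°): θ ← -62° -12° = -74°
rotate_crank_by(+14°): θ ← -74° +14° = -60°
rotate_crank_by(+42°): θ ← -60° +42° = -18°
crank pin P = (r cos θ, r sin θ) = (28.531695, -9.270510)
h = r sin θ − e = -9.270510 − 2 = -11.270510
sin φ = h / L = -11.270510 / 257 = -0.04385412
φ = arcsin(-0.04385412) = -2.513462°

-2.5135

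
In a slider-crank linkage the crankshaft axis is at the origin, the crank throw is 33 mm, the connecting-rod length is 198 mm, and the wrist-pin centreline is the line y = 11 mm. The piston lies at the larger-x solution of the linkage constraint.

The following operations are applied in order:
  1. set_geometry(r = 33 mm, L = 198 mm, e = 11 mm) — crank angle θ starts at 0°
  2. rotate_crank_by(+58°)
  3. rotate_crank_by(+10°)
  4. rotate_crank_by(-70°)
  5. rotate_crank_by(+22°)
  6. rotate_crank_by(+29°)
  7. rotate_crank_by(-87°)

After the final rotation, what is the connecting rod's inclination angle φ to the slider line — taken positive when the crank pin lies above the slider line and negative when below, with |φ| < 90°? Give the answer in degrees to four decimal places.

set_geometry: r = 33 mm, L = 198 mm, e = 11 mm; θ ← 0°
rotate_crank_by(+58°): θ ← 0° +58° = 58°
rotate_crank_by(+10°): θ ← 58° +10° = 68°
rotate_crank_by(-70°): θ ← 68° -70° = -2°
rotate_crank_by(+22°): θ ← -2° +22° = 20°
rotate_crank_by(+29°): θ ← 20° +29° = 49°
rotate_crank_by(-87°): θ ← 49° -87° = -38°
crank pin P = (r cos θ, r sin θ) = (26.004355, -20.316829)
h = r sin θ − e = -20.316829 − 11 = -31.316829
sin φ = h / L = -31.316829 / 198 = -0.15816580
φ = arcsin(-0.15816580) = -9.100449°

-9.1004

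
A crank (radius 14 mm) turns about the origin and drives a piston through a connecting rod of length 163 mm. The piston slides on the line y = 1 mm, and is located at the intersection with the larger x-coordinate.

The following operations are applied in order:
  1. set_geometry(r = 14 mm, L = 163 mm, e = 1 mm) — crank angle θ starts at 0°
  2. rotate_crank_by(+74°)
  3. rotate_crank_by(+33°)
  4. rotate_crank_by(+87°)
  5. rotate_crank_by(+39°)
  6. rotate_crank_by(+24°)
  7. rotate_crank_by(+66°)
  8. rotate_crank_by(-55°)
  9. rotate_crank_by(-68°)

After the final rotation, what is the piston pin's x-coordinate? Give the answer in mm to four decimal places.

149.7415

set_geometry: r = 14 mm, L = 163 mm, e = 1 mm; θ ← 0°
rotate_crank_by(+74°): θ ← 0° +74° = 74°
rotate_crank_by(+33°): θ ← 74° +33° = 107°
rotate_crank_by(+87°): θ ← 107° +87° = 194°
rotate_crank_by(+39°): θ ← 194° +39° = 233°
rotate_crank_by(+24°): θ ← 233° +24° = 257°
rotate_crank_by(+66°): θ ← 257° +66° = 323°
rotate_crank_by(-55°): θ ← 323° -55° = 268°
rotate_crank_by(-68°): θ ← 268° -68° = 200°
crank pin P = (r cos θ, r sin θ) = (-13.155697, -4.788282)
h = r sin θ − e = -4.788282 − 1 = -5.788282
x = r cos θ + √(L² − h²) = -13.155697 + √(26569.0 − 33.5042) = -13.155697 + 162.897194 = 149.741497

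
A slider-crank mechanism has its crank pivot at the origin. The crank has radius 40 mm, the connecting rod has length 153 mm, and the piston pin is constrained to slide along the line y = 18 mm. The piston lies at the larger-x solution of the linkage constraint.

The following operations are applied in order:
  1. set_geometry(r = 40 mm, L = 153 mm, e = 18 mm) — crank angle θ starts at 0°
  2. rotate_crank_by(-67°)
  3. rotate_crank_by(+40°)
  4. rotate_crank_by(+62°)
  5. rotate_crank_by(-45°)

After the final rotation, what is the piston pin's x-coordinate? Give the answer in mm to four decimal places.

190.3450

set_geometry: r = 40 mm, L = 153 mm, e = 18 mm; θ ← 0°
rotate_crank_by(-67°): θ ← 0° -67° = -67°
rotate_crank_by(+40°): θ ← -67° +40° = -27°
rotate_crank_by(+62°): θ ← -27° +62° = 35°
rotate_crank_by(-45°): θ ← 35° -45° = -10°
crank pin P = (r cos θ, r sin θ) = (39.392310, -6.945927)
h = r sin θ − e = -6.945927 − 18 = -24.945927
x = r cos θ + √(L² − h²) = 39.392310 + √(23409.0 − 622.2993) = 39.392310 + 150.952644 = 190.344954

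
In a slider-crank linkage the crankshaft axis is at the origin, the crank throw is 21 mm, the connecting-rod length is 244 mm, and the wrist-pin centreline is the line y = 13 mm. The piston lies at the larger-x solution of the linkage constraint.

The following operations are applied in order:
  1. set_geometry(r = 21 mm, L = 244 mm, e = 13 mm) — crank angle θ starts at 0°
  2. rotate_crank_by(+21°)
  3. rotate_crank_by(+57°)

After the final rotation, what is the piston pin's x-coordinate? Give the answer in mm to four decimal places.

set_geometry: r = 21 mm, L = 244 mm, e = 13 mm; θ ← 0°
rotate_crank_by(+21°): θ ← 0° +21° = 21°
rotate_crank_by(+57°): θ ← 21° +57° = 78°
crank pin P = (r cos θ, r sin θ) = (4.366146, 20.541100)
h = r sin θ − e = 20.541100 − 13 = 7.541100
x = r cos θ + √(L² − h²) = 4.366146 + √(59536.0 − 56.8682) = 4.366146 + 243.883439 = 248.249585

248.2496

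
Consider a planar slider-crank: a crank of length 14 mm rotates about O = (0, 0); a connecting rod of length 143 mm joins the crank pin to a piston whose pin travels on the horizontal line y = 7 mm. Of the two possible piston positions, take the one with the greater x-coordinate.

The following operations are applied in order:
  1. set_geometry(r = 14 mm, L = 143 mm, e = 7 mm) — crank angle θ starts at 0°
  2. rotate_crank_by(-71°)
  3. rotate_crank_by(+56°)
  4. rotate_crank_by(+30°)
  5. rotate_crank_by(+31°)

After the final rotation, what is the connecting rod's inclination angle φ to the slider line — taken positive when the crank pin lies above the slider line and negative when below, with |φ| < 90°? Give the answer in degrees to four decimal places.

set_geometry: r = 14 mm, L = 143 mm, e = 7 mm; θ ← 0°
rotate_crank_by(-71°): θ ← 0° -71° = -71°
rotate_crank_by(+56°): θ ← -71° +56° = -15°
rotate_crank_by(+30°): θ ← -15° +30° = 15°
rotate_crank_by(+31°): θ ← 15° +31° = 46°
crank pin P = (r cos θ, r sin θ) = (9.725217, 10.070757)
h = r sin θ − e = 10.070757 − 7 = 3.070757
sin φ = h / L = 3.070757 / 143 = 0.02147383
φ = arcsin(0.02147383) = 1.230454°

1.2305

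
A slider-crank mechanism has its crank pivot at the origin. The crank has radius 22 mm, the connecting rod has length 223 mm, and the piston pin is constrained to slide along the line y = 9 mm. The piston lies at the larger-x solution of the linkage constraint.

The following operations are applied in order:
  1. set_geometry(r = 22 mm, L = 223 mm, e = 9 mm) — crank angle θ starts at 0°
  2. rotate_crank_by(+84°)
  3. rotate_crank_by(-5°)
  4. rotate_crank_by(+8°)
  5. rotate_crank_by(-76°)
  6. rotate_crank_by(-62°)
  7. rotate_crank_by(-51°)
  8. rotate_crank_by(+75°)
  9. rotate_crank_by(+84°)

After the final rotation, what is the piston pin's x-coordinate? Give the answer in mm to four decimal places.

set_geometry: r = 22 mm, L = 223 mm, e = 9 mm; θ ← 0°
rotate_crank_by(+84°): θ ← 0° +84° = 84°
rotate_crank_by(-5°): θ ← 84° -5° = 79°
rotate_crank_by(+8°): θ ← 79° +8° = 87°
rotate_crank_by(-76°): θ ← 87° -76° = 11°
rotate_crank_by(-62°): θ ← 11° -62° = -51°
rotate_crank_by(-51°): θ ← -51° -51° = -102°
rotate_crank_by(+75°): θ ← -102° +75° = -27°
rotate_crank_by(+84°): θ ← -27° +84° = 57°
crank pin P = (r cos θ, r sin θ) = (11.982059, 18.450752)
h = r sin θ − e = 18.450752 − 9 = 9.450752
x = r cos θ + √(L² − h²) = 11.982059 + √(49729.0 − 89.3167) = 11.982059 + 222.799648 = 234.781707

234.7817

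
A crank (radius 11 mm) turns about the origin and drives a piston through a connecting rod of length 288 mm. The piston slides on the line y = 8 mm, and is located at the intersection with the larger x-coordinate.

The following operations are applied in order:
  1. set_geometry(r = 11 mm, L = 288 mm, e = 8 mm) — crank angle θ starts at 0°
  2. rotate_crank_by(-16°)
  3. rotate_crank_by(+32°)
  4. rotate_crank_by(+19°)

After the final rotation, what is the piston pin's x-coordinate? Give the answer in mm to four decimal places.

set_geometry: r = 11 mm, L = 288 mm, e = 8 mm; θ ← 0°
rotate_crank_by(-16°): θ ← 0° -16° = -16°
rotate_crank_by(+32°): θ ← -16° +32° = 16°
rotate_crank_by(+19°): θ ← 16° +19° = 35°
crank pin P = (r cos θ, r sin θ) = (9.010672, 6.309341)
h = r sin θ − e = 6.309341 − 8 = -1.690659
x = r cos θ + √(L² − h²) = 9.010672 + √(82944.0 − 2.8583) = 9.010672 + 287.995038 = 297.005710

297.0057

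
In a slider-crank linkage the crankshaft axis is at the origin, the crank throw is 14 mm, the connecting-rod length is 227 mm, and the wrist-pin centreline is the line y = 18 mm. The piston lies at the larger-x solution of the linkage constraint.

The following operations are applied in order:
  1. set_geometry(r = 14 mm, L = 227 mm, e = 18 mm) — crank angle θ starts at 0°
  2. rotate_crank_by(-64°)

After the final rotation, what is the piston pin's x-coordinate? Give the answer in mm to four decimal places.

231.0676

set_geometry: r = 14 mm, L = 227 mm, e = 18 mm; θ ← 0°
rotate_crank_by(-64°): θ ← 0° -64° = -64°
crank pin P = (r cos θ, r sin θ) = (6.137196, -12.583117)
h = r sin θ − e = -12.583117 − 18 = -30.583117
x = r cos θ + √(L² − h²) = 6.137196 + √(51529.0 − 935.3270) = 6.137196 + 224.930374 = 231.067570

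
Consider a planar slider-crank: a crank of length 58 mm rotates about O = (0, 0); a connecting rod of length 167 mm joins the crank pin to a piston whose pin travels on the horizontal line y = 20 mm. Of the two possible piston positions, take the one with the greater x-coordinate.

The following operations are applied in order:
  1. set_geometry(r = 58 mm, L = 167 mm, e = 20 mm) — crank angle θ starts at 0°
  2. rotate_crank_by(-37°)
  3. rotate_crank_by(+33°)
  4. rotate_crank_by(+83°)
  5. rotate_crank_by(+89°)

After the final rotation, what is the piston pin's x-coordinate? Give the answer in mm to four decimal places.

set_geometry: r = 58 mm, L = 167 mm, e = 20 mm; θ ← 0°
rotate_crank_by(-37°): θ ← 0° -37° = -37°
rotate_crank_by(+33°): θ ← -37° +33° = -4°
rotate_crank_by(+83°): θ ← -4° +83° = 79°
rotate_crank_by(+89°): θ ← 79° +89° = 168°
crank pin P = (r cos θ, r sin θ) = (-56.732561, 12.058878)
h = r sin θ − e = 12.058878 − 20 = -7.941122
x = r cos θ + √(L² − h²) = -56.732561 + √(27889.0 − 63.0614) = -56.732561 + 166.811087 = 110.078526

110.0785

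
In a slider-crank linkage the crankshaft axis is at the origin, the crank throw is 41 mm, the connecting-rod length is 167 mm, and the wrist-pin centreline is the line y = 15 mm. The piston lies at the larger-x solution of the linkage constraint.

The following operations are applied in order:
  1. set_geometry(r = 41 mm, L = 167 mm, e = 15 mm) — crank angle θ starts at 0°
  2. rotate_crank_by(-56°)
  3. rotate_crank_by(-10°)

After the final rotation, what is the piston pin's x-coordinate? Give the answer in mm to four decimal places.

set_geometry: r = 41 mm, L = 167 mm, e = 15 mm; θ ← 0°
rotate_crank_by(-56°): θ ← 0° -56° = -56°
rotate_crank_by(-10°): θ ← -56° -10° = -66°
crank pin P = (r cos θ, r sin θ) = (16.676202, -37.455364)
h = r sin θ − e = -37.455364 − 15 = -52.455364
x = r cos θ + √(L² − h²) = 16.676202 + √(27889.0 − 2751.5652) = 16.676202 + 158.547894 = 175.224097

175.2241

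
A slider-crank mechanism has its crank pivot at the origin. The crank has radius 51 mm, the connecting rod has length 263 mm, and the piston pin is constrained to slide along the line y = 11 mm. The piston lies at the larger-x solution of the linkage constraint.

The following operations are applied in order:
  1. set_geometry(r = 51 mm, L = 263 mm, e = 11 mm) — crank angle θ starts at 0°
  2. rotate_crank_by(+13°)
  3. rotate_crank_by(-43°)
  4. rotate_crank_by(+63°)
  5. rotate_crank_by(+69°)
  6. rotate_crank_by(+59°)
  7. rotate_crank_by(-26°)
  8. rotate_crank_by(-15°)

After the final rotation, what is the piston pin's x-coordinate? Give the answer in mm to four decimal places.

set_geometry: r = 51 mm, L = 263 mm, e = 11 mm; θ ← 0°
rotate_crank_by(+13°): θ ← 0° +13° = 13°
rotate_crank_by(-43°): θ ← 13° -43° = -30°
rotate_crank_by(+63°): θ ← -30° +63° = 33°
rotate_crank_by(+69°): θ ← 33° +69° = 102°
rotate_crank_by(+59°): θ ← 102° +59° = 161°
rotate_crank_by(-26°): θ ← 161° -26° = 135°
rotate_crank_by(-15°): θ ← 135° -15° = 120°
crank pin P = (r cos θ, r sin θ) = (-25.500000, 44.167296)
h = r sin θ − e = 44.167296 − 11 = 33.167296
x = r cos θ + √(L² − h²) = -25.500000 + √(69169.0 − 1100.0695) = -25.500000 + 260.900231 = 235.400231

235.4002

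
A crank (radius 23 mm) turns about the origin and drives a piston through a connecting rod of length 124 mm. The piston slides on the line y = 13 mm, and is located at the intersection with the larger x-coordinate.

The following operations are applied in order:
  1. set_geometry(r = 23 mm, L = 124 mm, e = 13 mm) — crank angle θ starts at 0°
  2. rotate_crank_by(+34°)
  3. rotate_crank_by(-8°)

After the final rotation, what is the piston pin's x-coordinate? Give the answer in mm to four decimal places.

set_geometry: r = 23 mm, L = 124 mm, e = 13 mm; θ ← 0°
rotate_crank_by(+34°): θ ← 0° +34° = 34°
rotate_crank_by(-8°): θ ← 34° -8° = 26°
crank pin P = (r cos θ, r sin θ) = (20.672263, 10.082536)
h = r sin θ − e = 10.082536 − 13 = -2.917464
x = r cos θ + √(L² − h²) = 20.672263 + √(15376.0 − 8.5116) = 20.672263 + 123.965674 = 144.637937

144.6379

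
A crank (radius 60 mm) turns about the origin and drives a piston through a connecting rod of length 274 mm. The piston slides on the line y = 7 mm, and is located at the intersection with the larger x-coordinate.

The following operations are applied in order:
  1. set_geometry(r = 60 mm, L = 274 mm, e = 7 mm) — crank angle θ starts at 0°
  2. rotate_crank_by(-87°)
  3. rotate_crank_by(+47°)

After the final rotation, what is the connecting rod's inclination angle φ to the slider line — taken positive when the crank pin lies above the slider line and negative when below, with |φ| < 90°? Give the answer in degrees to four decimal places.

-9.5730

set_geometry: r = 60 mm, L = 274 mm, e = 7 mm; θ ← 0°
rotate_crank_by(-87°): θ ← 0° -87° = -87°
rotate_crank_by(+47°): θ ← -87° +47° = -40°
crank pin P = (r cos θ, r sin θ) = (45.962667, -38.567257)
h = r sin θ − e = -38.567257 − 7 = -45.567257
sin φ = h / L = -45.567257 / 274 = -0.16630386
φ = arcsin(-0.16630386) = -9.572986°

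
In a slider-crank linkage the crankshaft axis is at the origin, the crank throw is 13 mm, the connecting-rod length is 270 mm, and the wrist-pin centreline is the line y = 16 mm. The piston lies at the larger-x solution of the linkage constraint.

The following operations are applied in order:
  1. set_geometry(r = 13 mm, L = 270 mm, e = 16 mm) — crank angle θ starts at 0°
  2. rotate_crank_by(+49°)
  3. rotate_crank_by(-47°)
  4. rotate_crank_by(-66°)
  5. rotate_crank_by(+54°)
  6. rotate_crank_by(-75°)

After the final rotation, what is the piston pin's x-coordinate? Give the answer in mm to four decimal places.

269.5764

set_geometry: r = 13 mm, L = 270 mm, e = 16 mm; θ ← 0°
rotate_crank_by(+49°): θ ← 0° +49° = 49°
rotate_crank_by(-47°): θ ← 49° -47° = 2°
rotate_crank_by(-66°): θ ← 2° -66° = -64°
rotate_crank_by(+54°): θ ← -64° +54° = -10°
rotate_crank_by(-75°): θ ← -10° -75° = -85°
crank pin P = (r cos θ, r sin θ) = (1.133025, -12.950531)
h = r sin θ − e = -12.950531 − 16 = -28.950531
x = r cos θ + √(L² − h²) = 1.133025 + √(72900.0 − 838.1332) = 1.133025 + 268.443414 = 269.576439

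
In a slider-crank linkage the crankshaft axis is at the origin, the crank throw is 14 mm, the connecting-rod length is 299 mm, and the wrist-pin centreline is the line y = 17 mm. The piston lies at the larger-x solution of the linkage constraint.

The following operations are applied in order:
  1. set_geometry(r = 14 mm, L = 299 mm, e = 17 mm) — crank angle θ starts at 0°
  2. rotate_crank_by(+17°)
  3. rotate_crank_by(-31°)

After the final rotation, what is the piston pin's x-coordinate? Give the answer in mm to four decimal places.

set_geometry: r = 14 mm, L = 299 mm, e = 17 mm; θ ← 0°
rotate_crank_by(+17°): θ ← 0° +17° = 17°
rotate_crank_by(-31°): θ ← 17° -31° = -14°
crank pin P = (r cos θ, r sin θ) = (13.584140, -3.386907)
h = r sin θ − e = -3.386907 − 17 = -20.386907
x = r cos θ + √(L² − h²) = 13.584140 + √(89401.0 − 415.6260) = 13.584140 + 298.304164 = 311.888304

311.8883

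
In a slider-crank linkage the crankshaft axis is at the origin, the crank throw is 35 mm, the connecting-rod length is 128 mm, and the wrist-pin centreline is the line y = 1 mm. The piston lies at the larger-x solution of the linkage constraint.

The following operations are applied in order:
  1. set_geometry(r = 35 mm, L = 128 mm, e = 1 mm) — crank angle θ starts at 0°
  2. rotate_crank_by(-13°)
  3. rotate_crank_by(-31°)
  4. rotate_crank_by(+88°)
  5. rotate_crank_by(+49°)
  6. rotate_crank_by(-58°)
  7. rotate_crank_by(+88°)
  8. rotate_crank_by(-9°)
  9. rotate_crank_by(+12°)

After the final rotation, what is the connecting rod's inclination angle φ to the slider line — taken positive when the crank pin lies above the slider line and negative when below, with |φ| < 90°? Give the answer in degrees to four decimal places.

12.3219

set_geometry: r = 35 mm, L = 128 mm, e = 1 mm; θ ← 0°
rotate_crank_by(-13°): θ ← 0° -13° = -13°
rotate_crank_by(-31°): θ ← -13° -31° = -44°
rotate_crank_by(+88°): θ ← -44° +88° = 44°
rotate_crank_by(+49°): θ ← 44° +49° = 93°
rotate_crank_by(-58°): θ ← 93° -58° = 35°
rotate_crank_by(+88°): θ ← 35° +88° = 123°
rotate_crank_by(-9°): θ ← 123° -9° = 114°
rotate_crank_by(+12°): θ ← 114° +12° = 126°
crank pin P = (r cos θ, r sin θ) = (-20.572484, 28.315595)
h = r sin θ − e = 28.315595 − 1 = 27.315595
sin φ = h / L = 27.315595 / 128 = 0.21340308
φ = arcsin(0.21340308) = 12.321857°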